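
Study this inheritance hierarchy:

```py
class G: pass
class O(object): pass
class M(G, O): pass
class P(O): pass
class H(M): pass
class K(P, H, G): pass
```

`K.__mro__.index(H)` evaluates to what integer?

L[K] = K + merge(L[P], L[H], L[G], [P H G])
  take P:  [P O object] + [H M G O object] + [G object] + [P H G]
  take H:  [O object] + [H M G O object] + [G object] + [H G]
  take M:  [O object] + [M G O object] + [G object] + [G]
  take G:  [O object] + [G O object] + [G object] + [G]
  take O:  [O object] + [O object] + [object]
  take object:  [object] + [object] + [object]
MRO: K P H M G O object
H sits at index 2.

2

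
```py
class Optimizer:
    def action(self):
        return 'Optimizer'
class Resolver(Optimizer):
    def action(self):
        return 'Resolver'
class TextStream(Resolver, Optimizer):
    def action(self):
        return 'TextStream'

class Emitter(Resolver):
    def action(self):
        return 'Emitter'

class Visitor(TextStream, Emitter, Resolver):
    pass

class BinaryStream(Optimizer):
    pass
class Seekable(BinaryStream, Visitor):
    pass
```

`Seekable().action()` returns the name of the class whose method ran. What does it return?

L[Seekable] = Seekable + merge(L[BinaryStream], L[Visitor], [BinaryStream Visitor])
  take BinaryStream:  [BinaryStream Optimizer object] + [Visitor TextStream Emitter Resolver Optimizer object] + [BinaryStream Visitor]
  take Visitor:  [Optimizer object] + [Visitor TextStream Emitter Resolver Optimizer object] + [Visitor]
  take TextStream:  [Optimizer object] + [TextStream Emitter Resolver Optimizer object]
  take Emitter:  [Optimizer object] + [Emitter Resolver Optimizer object]
  take Resolver:  [Optimizer object] + [Resolver Optimizer object]
  take Optimizer:  [Optimizer object] + [Optimizer object]
  take object:  [object] + [object]
MRO: Seekable BinaryStream Visitor TextStream Emitter Resolver Optimizer object
action is defined in: Emitter, Optimizer, Resolver, TextStream. First along the MRO is TextStream.

TextStream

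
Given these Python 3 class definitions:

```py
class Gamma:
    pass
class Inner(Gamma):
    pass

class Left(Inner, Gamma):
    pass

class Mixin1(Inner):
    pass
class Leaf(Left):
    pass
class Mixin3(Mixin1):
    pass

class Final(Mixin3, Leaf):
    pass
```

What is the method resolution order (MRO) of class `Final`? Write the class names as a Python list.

[Final, Mixin3, Mixin1, Leaf, Left, Inner, Gamma, object]

L[Final] = Final + merge(L[Mixin3], L[Leaf], [Mixin3 Leaf])
  take Mixin3:  [Mixin3 Mixin1 Inner Gamma object] + [Leaf Left Inner Gamma object] + [Mixin3 Leaf]
  take Mixin1:  [Mixin1 Inner Gamma object] + [Leaf Left Inner Gamma object] + [Leaf]
  take Leaf:  [Inner Gamma object] + [Leaf Left Inner Gamma object] + [Leaf]
  take Left:  [Inner Gamma object] + [Left Inner Gamma object]
  take Inner:  [Inner Gamma object] + [Inner Gamma object]
  take Gamma:  [Gamma object] + [Gamma object]
  take object:  [object] + [object]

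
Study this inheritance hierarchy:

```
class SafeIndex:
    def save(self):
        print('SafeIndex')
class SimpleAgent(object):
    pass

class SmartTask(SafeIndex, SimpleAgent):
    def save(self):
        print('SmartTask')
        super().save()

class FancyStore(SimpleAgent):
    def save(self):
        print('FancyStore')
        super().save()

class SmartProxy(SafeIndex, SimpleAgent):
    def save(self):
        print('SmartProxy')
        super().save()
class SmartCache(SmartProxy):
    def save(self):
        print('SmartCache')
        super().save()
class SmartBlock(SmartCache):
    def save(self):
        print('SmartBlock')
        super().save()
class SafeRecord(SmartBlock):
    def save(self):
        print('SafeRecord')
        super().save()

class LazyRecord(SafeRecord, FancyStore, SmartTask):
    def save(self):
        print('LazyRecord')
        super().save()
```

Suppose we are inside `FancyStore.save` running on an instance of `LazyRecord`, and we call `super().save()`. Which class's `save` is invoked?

SmartTask

L[LazyRecord] = LazyRecord + merge(L[SafeRecord], L[FancyStore], L[SmartTask], [SafeRecord FancyStore SmartTask])
  take SafeRecord:  [SafeRecord SmartBlock SmartCache SmartProxy SafeIndex SimpleAgent object] + [FancyStore SimpleAgent object] + [SmartTask SafeIndex SimpleAgent object] + [SafeRecord FancyStore SmartTask]
  take SmartBlock:  [SmartBlock SmartCache SmartProxy SafeIndex SimpleAgent object] + [FancyStore SimpleAgent object] + [SmartTask SafeIndex SimpleAgent object] + [FancyStore SmartTask]
  take SmartCache:  [SmartCache SmartProxy SafeIndex SimpleAgent object] + [FancyStore SimpleAgent object] + [SmartTask SafeIndex SimpleAgent object] + [FancyStore SmartTask]
  take SmartProxy:  [SmartProxy SafeIndex SimpleAgent object] + [FancyStore SimpleAgent object] + [SmartTask SafeIndex SimpleAgent object] + [FancyStore SmartTask]
  take FancyStore:  [SafeIndex SimpleAgent object] + [FancyStore SimpleAgent object] + [SmartTask SafeIndex SimpleAgent object] + [FancyStore SmartTask]
  take SmartTask:  [SafeIndex SimpleAgent object] + [SimpleAgent object] + [SmartTask SafeIndex SimpleAgent object] + [SmartTask]
  take SafeIndex:  [SafeIndex SimpleAgent object] + [SimpleAgent object] + [SafeIndex SimpleAgent object]
  take SimpleAgent:  [SimpleAgent object] + [SimpleAgent object] + [SimpleAgent object]
  take object:  [object] + [object] + [object]
MRO: LazyRecord SafeRecord SmartBlock SmartCache SmartProxy FancyStore SmartTask SafeIndex SimpleAgent object
super() in FancyStore.save on a LazyRecord instance goes to the class after FancyStore in LazyRecord's MRO: SmartTask.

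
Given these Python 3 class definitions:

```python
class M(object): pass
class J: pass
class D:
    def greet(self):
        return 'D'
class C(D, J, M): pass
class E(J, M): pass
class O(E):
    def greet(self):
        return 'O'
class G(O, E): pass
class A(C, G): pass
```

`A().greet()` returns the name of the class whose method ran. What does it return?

L[A] = A + merge(L[C], L[G], [C G])
  take C:  [C D J M object] + [G O E J M object] + [C G]
  take D:  [D J M object] + [G O E J M object] + [G]
  take G:  [J M object] + [G O E J M object] + [G]
  take O:  [J M object] + [O E J M object]
  take E:  [J M object] + [E J M object]
  take J:  [J M object] + [J M object]
  take M:  [M object] + [M object]
  take object:  [object] + [object]
MRO: A C D G O E J M object
greet is defined in: D, O. First along the MRO is D.

D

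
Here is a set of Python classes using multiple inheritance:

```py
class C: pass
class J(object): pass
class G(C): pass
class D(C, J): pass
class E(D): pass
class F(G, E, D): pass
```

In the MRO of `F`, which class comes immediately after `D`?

C

L[F] = F + merge(L[G], L[E], L[D], [G E D])
  take G:  [G C object] + [E D C J object] + [D C J object] + [G E D]
  take E:  [C object] + [E D C J object] + [D C J object] + [E D]
  take D:  [C object] + [D C J object] + [D C J object] + [D]
  take C:  [C object] + [C J object] + [C J object]
  take J:  [object] + [J object] + [J object]
  take object:  [object] + [object] + [object]
MRO: F G E D C J object
D is at position 3; next is C.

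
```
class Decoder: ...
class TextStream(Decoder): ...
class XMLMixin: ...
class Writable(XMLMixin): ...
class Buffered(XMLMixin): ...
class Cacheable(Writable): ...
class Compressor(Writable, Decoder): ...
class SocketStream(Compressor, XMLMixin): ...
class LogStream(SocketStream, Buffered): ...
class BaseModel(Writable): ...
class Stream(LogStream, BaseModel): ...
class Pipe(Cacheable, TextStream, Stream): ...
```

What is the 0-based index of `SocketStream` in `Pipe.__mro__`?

L[Pipe] = Pipe + merge(L[Cacheable], L[TextStream], L[Stream], [Cacheable TextStream Stream])
  take Cacheable:  [Cacheable Writable XMLMixin object] + [TextStream Decoder object] + [Stream LogStream SocketStream Compressor BaseModel Writable Buffered XMLMixin Decoder object] + [Cacheable TextStream Stream]
  take TextStream:  [Writable XMLMixin object] + [TextStream Decoder object] + [Stream LogStream SocketStream Compressor BaseModel Writable Buffered XMLMixin Decoder object] + [TextStream Stream]
  take Stream:  [Writable XMLMixin object] + [Decoder object] + [Stream LogStream SocketStream Compressor BaseModel Writable Buffered XMLMixin Decoder object] + [Stream]
  take LogStream:  [Writable XMLMixin object] + [Decoder object] + [LogStream SocketStream Compressor BaseModel Writable Buffered XMLMixin Decoder object]
  take SocketStream:  [Writable XMLMixin object] + [Decoder object] + [SocketStream Compressor BaseModel Writable Buffered XMLMixin Decoder object]
  take Compressor:  [Writable XMLMixin object] + [Decoder object] + [Compressor BaseModel Writable Buffered XMLMixin Decoder object]
  take BaseModel:  [Writable XMLMixin object] + [Decoder object] + [BaseModel Writable Buffered XMLMixin Decoder object]
  take Writable:  [Writable XMLMixin object] + [Decoder object] + [Writable Buffered XMLMixin Decoder object]
  take Buffered:  [XMLMixin object] + [Decoder object] + [Buffered XMLMixin Decoder object]
  take XMLMixin:  [XMLMixin object] + [Decoder object] + [XMLMixin Decoder object]
  take Decoder:  [object] + [Decoder object] + [Decoder object]
  take object:  [object] + [object] + [object]
MRO: Pipe Cacheable TextStream Stream LogStream SocketStream Compressor BaseModel Writable Buffered XMLMixin Decoder object
SocketStream sits at index 5.

5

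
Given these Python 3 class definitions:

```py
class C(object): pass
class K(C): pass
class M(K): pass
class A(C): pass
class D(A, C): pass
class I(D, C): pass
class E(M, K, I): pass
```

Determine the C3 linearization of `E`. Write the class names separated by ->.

E -> M -> K -> I -> D -> A -> C -> object

L[E] = E + merge(L[M], L[K], L[I], [M K I])
  take M:  [M K C object] + [K C object] + [I D A C object] + [M K I]
  take K:  [K C object] + [K C object] + [I D A C object] + [K I]
  take I:  [C object] + [C object] + [I D A C object] + [I]
  take D:  [C object] + [C object] + [D A C object]
  take A:  [C object] + [C object] + [A C object]
  take C:  [C object] + [C object] + [C object]
  take object:  [object] + [object] + [object]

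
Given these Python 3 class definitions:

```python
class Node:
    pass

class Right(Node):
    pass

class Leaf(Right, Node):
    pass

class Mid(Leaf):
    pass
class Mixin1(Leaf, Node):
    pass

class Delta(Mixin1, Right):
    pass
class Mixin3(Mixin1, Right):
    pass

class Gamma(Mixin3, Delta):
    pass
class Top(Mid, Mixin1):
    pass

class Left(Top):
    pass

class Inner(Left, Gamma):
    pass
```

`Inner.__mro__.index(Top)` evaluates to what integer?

L[Inner] = Inner + merge(L[Left], L[Gamma], [Left Gamma])
  take Left:  [Left Top Mid Mixin1 Leaf Right Node object] + [Gamma Mixin3 Delta Mixin1 Leaf Right Node object] + [Left Gamma]
  take Top:  [Top Mid Mixin1 Leaf Right Node object] + [Gamma Mixin3 Delta Mixin1 Leaf Right Node object] + [Gamma]
  take Mid:  [Mid Mixin1 Leaf Right Node object] + [Gamma Mixin3 Delta Mixin1 Leaf Right Node object] + [Gamma]
  take Gamma:  [Mixin1 Leaf Right Node object] + [Gamma Mixin3 Delta Mixin1 Leaf Right Node object] + [Gamma]
  take Mixin3:  [Mixin1 Leaf Right Node object] + [Mixin3 Delta Mixin1 Leaf Right Node object]
  take Delta:  [Mixin1 Leaf Right Node object] + [Delta Mixin1 Leaf Right Node object]
  take Mixin1:  [Mixin1 Leaf Right Node object] + [Mixin1 Leaf Right Node object]
  take Leaf:  [Leaf Right Node object] + [Leaf Right Node object]
  take Right:  [Right Node object] + [Right Node object]
  take Node:  [Node object] + [Node object]
  take object:  [object] + [object]
MRO: Inner Left Top Mid Gamma Mixin3 Delta Mixin1 Leaf Right Node object
Top sits at index 2.

2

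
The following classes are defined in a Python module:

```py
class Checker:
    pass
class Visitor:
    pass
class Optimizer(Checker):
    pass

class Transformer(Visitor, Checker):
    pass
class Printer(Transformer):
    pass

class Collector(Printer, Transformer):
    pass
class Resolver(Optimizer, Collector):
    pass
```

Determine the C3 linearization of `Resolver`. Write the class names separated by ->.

Resolver -> Optimizer -> Collector -> Printer -> Transformer -> Visitor -> Checker -> object

L[Resolver] = Resolver + merge(L[Optimizer], L[Collector], [Optimizer Collector])
  take Optimizer:  [Optimizer Checker object] + [Collector Printer Transformer Visitor Checker object] + [Optimizer Collector]
  take Collector:  [Checker object] + [Collector Printer Transformer Visitor Checker object] + [Collector]
  take Printer:  [Checker object] + [Printer Transformer Visitor Checker object]
  take Transformer:  [Checker object] + [Transformer Visitor Checker object]
  take Visitor:  [Checker object] + [Visitor Checker object]
  take Checker:  [Checker object] + [Checker object]
  take object:  [object] + [object]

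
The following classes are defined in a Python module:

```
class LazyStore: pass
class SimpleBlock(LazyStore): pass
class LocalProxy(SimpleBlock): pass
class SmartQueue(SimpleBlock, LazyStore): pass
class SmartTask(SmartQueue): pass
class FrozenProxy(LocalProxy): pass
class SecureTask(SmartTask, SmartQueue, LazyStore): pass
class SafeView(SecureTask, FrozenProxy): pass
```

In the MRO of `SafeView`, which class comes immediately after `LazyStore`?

object

L[SafeView] = SafeView + merge(L[SecureTask], L[FrozenProxy], [SecureTask FrozenProxy])
  take SecureTask:  [SecureTask SmartTask SmartQueue SimpleBlock LazyStore object] + [FrozenProxy LocalProxy SimpleBlock LazyStore object] + [SecureTask FrozenProxy]
  take SmartTask:  [SmartTask SmartQueue SimpleBlock LazyStore object] + [FrozenProxy LocalProxy SimpleBlock LazyStore object] + [FrozenProxy]
  take SmartQueue:  [SmartQueue SimpleBlock LazyStore object] + [FrozenProxy LocalProxy SimpleBlock LazyStore object] + [FrozenProxy]
  take FrozenProxy:  [SimpleBlock LazyStore object] + [FrozenProxy LocalProxy SimpleBlock LazyStore object] + [FrozenProxy]
  take LocalProxy:  [SimpleBlock LazyStore object] + [LocalProxy SimpleBlock LazyStore object]
  take SimpleBlock:  [SimpleBlock LazyStore object] + [SimpleBlock LazyStore object]
  take LazyStore:  [LazyStore object] + [LazyStore object]
  take object:  [object] + [object]
MRO: SafeView SecureTask SmartTask SmartQueue FrozenProxy LocalProxy SimpleBlock LazyStore object
LazyStore is at position 7; next is object.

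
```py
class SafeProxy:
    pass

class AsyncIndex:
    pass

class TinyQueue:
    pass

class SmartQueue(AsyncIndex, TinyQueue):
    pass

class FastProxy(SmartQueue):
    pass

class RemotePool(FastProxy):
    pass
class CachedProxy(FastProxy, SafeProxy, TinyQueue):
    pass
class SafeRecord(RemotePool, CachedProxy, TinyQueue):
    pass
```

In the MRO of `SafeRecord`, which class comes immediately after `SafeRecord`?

L[SafeRecord] = SafeRecord + merge(L[RemotePool], L[CachedProxy], L[TinyQueue], [RemotePool CachedProxy TinyQueue])
  take RemotePool:  [RemotePool FastProxy SmartQueue AsyncIndex TinyQueue object] + [CachedProxy FastProxy SmartQueue AsyncIndex SafeProxy TinyQueue object] + [TinyQueue object] + [RemotePool CachedProxy TinyQueue]
  take CachedProxy:  [FastProxy SmartQueue AsyncIndex TinyQueue object] + [CachedProxy FastProxy SmartQueue AsyncIndex SafeProxy TinyQueue object] + [TinyQueue object] + [CachedProxy TinyQueue]
  take FastProxy:  [FastProxy SmartQueue AsyncIndex TinyQueue object] + [FastProxy SmartQueue AsyncIndex SafeProxy TinyQueue object] + [TinyQueue object] + [TinyQueue]
  take SmartQueue:  [SmartQueue AsyncIndex TinyQueue object] + [SmartQueue AsyncIndex SafeProxy TinyQueue object] + [TinyQueue object] + [TinyQueue]
  take AsyncIndex:  [AsyncIndex TinyQueue object] + [AsyncIndex SafeProxy TinyQueue object] + [TinyQueue object] + [TinyQueue]
  take SafeProxy:  [TinyQueue object] + [SafeProxy TinyQueue object] + [TinyQueue object] + [TinyQueue]
  take TinyQueue:  [TinyQueue object] + [TinyQueue object] + [TinyQueue object] + [TinyQueue]
  take object:  [object] + [object] + [object]
MRO: SafeRecord RemotePool CachedProxy FastProxy SmartQueue AsyncIndex SafeProxy TinyQueue object
SafeRecord is at position 0; next is RemotePool.

RemotePool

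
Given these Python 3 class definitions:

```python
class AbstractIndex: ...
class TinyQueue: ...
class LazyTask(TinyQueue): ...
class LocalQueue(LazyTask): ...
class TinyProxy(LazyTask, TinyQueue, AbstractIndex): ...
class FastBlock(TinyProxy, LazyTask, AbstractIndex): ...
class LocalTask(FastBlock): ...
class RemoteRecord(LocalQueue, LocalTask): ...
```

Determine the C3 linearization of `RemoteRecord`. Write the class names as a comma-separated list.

RemoteRecord, LocalQueue, LocalTask, FastBlock, TinyProxy, LazyTask, TinyQueue, AbstractIndex, object

L[RemoteRecord] = RemoteRecord + merge(L[LocalQueue], L[LocalTask], [LocalQueue LocalTask])
  take LocalQueue:  [LocalQueue LazyTask TinyQueue object] + [LocalTask FastBlock TinyProxy LazyTask TinyQueue AbstractIndex object] + [LocalQueue LocalTask]
  take LocalTask:  [LazyTask TinyQueue object] + [LocalTask FastBlock TinyProxy LazyTask TinyQueue AbstractIndex object] + [LocalTask]
  take FastBlock:  [LazyTask TinyQueue object] + [FastBlock TinyProxy LazyTask TinyQueue AbstractIndex object]
  take TinyProxy:  [LazyTask TinyQueue object] + [TinyProxy LazyTask TinyQueue AbstractIndex object]
  take LazyTask:  [LazyTask TinyQueue object] + [LazyTask TinyQueue AbstractIndex object]
  take TinyQueue:  [TinyQueue object] + [TinyQueue AbstractIndex object]
  take AbstractIndex:  [object] + [AbstractIndex object]
  take object:  [object] + [object]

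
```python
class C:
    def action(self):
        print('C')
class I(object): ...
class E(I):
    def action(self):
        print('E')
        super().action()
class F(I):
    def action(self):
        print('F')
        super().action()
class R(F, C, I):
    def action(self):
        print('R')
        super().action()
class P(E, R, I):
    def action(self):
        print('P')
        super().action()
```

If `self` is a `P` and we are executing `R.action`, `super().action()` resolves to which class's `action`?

F

L[P] = P + merge(L[E], L[R], L[I], [E R I])
  take E:  [E I object] + [R F C I object] + [I object] + [E R I]
  take R:  [I object] + [R F C I object] + [I object] + [R I]
  take F:  [I object] + [F C I object] + [I object] + [I]
  take C:  [I object] + [C I object] + [I object] + [I]
  take I:  [I object] + [I object] + [I object] + [I]
  take object:  [object] + [object] + [object]
MRO: P E R F C I object
super() in R.action on a P instance goes to the class after R in P's MRO: F.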